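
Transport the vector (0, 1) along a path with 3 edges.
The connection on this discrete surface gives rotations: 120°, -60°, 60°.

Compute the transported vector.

Total rotation: 120° + (-60°) + 60° = 120°. Final vector: (-0.8660, -0.5000)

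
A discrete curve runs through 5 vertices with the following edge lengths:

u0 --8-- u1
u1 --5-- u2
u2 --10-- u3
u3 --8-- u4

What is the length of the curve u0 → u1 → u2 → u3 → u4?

Arc length = 8 + 5 + 10 + 8 = 31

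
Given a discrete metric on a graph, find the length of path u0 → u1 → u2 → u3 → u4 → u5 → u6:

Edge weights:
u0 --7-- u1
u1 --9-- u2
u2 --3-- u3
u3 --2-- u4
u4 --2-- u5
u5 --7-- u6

Arc length = 7 + 9 + 3 + 2 + 2 + 7 = 30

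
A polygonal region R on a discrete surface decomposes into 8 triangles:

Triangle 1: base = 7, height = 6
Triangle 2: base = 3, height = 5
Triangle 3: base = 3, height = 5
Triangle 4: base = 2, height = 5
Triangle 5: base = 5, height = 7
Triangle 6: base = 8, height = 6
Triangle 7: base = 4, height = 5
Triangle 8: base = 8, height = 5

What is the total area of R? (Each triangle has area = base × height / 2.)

(1/2)×7×6 + (1/2)×3×5 + (1/2)×3×5 + (1/2)×2×5 + (1/2)×5×7 + (1/2)×8×6 + (1/2)×4×5 + (1/2)×8×5 = 112.5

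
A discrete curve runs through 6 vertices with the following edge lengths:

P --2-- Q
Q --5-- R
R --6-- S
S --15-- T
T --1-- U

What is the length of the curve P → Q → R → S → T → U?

Arc length = 2 + 5 + 6 + 15 + 1 = 29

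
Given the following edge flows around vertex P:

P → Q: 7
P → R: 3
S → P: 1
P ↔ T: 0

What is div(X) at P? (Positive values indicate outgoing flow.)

Divergence = sum of outgoing flows = 7 + 3 + (-1) + 0 = 9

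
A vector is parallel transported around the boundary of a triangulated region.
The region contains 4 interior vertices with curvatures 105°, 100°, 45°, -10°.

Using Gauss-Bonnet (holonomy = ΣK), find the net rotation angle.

Holonomy = total enclosed curvature = 105° + 100° + 45° + (-10°) = 240°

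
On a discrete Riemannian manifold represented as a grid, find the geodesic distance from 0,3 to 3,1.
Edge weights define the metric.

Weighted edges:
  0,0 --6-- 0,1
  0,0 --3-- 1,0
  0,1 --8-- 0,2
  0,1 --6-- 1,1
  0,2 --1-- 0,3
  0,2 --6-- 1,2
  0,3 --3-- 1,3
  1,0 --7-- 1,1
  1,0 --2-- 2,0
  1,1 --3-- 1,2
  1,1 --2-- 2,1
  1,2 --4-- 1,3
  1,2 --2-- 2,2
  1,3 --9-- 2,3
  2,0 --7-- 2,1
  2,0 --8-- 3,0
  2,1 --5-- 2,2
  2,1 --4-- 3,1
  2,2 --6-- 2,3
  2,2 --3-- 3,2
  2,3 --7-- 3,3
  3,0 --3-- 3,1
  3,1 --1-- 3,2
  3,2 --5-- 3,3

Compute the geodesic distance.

Shortest path: 0,3 → 0,2 → 1,2 → 2,2 → 3,2 → 3,1, total weight = 13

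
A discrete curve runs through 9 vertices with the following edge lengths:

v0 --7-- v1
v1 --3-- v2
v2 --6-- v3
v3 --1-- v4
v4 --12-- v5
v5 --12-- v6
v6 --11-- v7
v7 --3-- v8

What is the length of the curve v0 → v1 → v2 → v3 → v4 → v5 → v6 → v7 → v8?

Arc length = 7 + 3 + 6 + 1 + 12 + 12 + 11 + 3 = 55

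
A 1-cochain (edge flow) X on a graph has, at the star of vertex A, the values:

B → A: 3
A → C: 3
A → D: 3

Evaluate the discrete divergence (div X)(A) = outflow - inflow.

Divergence = sum of outgoing flows = (-3) + 3 + 3 = 3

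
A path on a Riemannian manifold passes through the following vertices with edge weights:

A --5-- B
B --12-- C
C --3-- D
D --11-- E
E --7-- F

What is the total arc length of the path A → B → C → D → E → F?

Arc length = 5 + 12 + 3 + 11 + 7 = 38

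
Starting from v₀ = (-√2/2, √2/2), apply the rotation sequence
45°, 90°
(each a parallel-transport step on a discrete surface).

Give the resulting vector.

Total rotation: 45° + 90° = 135°. Final vector: (0, -1)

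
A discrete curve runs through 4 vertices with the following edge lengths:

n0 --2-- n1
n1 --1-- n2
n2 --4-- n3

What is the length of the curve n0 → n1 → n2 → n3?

Arc length = 2 + 1 + 4 = 7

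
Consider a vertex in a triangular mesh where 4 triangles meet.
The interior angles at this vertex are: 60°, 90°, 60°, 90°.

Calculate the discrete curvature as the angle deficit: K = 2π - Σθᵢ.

Sum of angles = 300°. K = 360° - 300° = 60° = π/3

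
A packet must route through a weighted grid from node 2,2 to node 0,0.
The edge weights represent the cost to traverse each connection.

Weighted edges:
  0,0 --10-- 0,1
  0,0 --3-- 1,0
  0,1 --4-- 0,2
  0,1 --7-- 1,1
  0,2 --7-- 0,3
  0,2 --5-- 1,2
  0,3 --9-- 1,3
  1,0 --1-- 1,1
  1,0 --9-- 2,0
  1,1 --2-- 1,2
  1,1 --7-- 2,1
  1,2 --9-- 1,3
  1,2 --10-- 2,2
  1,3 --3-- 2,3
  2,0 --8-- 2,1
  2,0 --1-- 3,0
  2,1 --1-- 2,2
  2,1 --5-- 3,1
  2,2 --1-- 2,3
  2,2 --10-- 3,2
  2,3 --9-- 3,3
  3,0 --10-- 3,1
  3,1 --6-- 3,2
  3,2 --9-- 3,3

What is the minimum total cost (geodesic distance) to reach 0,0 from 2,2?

Shortest path: 2,2 → 2,1 → 1,1 → 1,0 → 0,0, total weight = 12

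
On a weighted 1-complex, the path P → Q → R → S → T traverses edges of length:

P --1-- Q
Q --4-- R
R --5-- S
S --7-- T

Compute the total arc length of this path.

Arc length = 1 + 4 + 5 + 7 = 17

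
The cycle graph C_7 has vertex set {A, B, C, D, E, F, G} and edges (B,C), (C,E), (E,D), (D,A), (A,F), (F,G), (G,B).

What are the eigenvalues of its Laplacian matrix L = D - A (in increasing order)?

The cycle graph C_n has Laplacian eigenvalues λ_k = 2 − 2cos(2πk/n), k = 0, 1, …, n−1. Here n = 7:
k=0: 2 − 2cos(0) = 0.0; k=1: 2 − 2cos(2π/7) = 0.753; k=2: 2 − 2cos(4π/7) = 2.445; k=3: 2 − 2cos(6π/7) = 3.8019; k=4: 2 − 2cos(8π/7) = 3.8019; k=5: 2 − 2cos(10π/7) = 2.445; k=6: 2 − 2cos(12π/7) = 0.753.
Laplacian eigenvalues (increasing order): [0.0, 0.753, 0.753, 2.445, 2.445, 3.8019, 3.8019]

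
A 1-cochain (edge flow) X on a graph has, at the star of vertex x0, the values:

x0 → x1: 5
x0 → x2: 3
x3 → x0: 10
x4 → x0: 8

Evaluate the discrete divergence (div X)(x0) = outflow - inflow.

Divergence = sum of outgoing flows = 5 + 3 + (-10) + (-8) = -10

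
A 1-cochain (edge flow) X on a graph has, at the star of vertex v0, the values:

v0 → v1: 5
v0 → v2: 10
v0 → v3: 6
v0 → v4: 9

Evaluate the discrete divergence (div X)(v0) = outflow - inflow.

Divergence = sum of outgoing flows = 5 + 10 + 6 + 9 = 30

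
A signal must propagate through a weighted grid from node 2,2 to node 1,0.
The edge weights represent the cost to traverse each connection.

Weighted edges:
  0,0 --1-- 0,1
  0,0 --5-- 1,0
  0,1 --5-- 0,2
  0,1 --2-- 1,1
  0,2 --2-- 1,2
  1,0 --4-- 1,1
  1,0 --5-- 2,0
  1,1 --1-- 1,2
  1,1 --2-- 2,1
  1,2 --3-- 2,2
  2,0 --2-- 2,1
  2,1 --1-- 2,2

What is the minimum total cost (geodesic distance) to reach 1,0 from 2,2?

Shortest path: 2,2 → 2,1 → 1,1 → 1,0, total weight = 7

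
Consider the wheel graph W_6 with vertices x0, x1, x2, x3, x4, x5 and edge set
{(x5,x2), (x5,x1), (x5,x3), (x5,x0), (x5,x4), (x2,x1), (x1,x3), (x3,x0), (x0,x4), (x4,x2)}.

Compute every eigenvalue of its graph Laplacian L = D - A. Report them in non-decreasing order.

The wheel W_6 is the join K_1 ∨ C_5 (a hub joined to every vertex of a cycle of length 5). For a join G ∨ H (G on p vertices, H on q vertices) the Laplacian spectrum is 0, p+q, the eigenvalues of L(G) other than one 0 each shifted by +q, and the eigenvalues of L(H) other than one 0 each shifted by +p. With G = K_1 (p = 1, nothing left after dropping its 0) and H = C_5 (q = 5, eigenvalues 2 − 2cos(2πk/5), k = 0, …, 4; drop k = 0), the spectrum of W_6 is 0, 6, and 1 + (2 − 2cos(2πk/5)) = 3 − 2cos(2πk/5) for k = 1, …, 4:
k=1: 3 − 2cos(2π/5) = 2.382; k=2: 3 − 2cos(4π/5) = 4.618; k=3: 3 − 2cos(6π/5) = 4.618; k=4: 3 − 2cos(8π/5) = 2.382.
Laplacian eigenvalues (increasing order): [0.0, 2.382, 2.382, 4.618, 4.618, 6.0]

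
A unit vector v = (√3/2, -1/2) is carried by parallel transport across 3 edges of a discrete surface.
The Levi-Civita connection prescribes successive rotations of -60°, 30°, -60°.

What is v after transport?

Total rotation: (-60°) + 30° + (-60°) = -90°. Final vector: (-0.5000, -0.8660)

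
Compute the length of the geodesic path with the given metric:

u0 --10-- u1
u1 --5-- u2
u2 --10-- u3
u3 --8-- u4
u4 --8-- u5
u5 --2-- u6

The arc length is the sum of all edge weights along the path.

Arc length = 10 + 5 + 10 + 8 + 8 + 2 = 43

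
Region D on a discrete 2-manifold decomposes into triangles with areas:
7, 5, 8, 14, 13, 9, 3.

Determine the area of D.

7 + 5 + 8 + 14 + 13 + 9 + 3 = 59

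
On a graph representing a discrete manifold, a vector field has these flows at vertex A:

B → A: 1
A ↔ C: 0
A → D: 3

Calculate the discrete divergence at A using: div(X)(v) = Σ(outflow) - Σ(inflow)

Divergence = sum of outgoing flows = (-1) + 0 + 3 = 2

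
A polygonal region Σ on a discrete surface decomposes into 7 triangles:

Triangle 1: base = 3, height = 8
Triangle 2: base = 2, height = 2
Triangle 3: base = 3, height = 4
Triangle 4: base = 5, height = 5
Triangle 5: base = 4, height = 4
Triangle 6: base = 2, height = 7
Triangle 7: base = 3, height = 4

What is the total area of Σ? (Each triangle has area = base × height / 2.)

(1/2)×3×8 + (1/2)×2×2 + (1/2)×3×4 + (1/2)×5×5 + (1/2)×4×4 + (1/2)×2×7 + (1/2)×3×4 = 53.5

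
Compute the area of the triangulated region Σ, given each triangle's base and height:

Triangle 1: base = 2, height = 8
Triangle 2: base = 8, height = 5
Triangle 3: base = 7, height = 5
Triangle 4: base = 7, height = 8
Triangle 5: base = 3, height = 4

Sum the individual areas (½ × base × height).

(1/2)×2×8 + (1/2)×8×5 + (1/2)×7×5 + (1/2)×7×8 + (1/2)×3×4 = 79.5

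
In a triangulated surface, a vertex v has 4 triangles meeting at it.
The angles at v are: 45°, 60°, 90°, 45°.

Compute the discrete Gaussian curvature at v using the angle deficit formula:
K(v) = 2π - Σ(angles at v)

Sum of angles = 240°. K = 360° - 240° = 120°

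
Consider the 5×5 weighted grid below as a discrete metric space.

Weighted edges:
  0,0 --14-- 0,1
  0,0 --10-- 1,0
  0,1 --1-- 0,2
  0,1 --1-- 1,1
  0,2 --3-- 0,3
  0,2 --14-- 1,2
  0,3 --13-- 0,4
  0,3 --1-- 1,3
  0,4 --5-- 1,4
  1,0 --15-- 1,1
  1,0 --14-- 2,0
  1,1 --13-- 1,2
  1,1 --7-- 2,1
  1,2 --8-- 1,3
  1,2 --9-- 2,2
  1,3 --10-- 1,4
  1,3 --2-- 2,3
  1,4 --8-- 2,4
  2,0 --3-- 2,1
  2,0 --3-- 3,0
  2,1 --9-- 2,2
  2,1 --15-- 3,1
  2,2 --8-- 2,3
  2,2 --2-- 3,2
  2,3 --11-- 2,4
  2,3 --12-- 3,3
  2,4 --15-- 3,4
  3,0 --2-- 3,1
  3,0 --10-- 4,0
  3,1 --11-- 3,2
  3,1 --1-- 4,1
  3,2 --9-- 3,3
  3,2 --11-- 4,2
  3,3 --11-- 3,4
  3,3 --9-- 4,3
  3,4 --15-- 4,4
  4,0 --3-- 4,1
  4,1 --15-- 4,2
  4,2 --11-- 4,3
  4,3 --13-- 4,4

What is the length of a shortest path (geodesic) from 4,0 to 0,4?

Shortest path: 4,0 → 4,1 → 3,1 → 3,0 → 2,0 → 2,1 → 1,1 → 0,1 → 0,2 → 0,3 → 0,4, total weight = 37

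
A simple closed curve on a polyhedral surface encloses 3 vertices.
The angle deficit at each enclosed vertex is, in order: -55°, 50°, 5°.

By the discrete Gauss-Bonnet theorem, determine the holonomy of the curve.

Holonomy = total enclosed curvature = (-55°) + 50° + 5° = 0°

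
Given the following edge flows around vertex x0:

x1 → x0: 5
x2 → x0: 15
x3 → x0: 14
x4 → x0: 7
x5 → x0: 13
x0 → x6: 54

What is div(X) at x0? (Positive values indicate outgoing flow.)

Divergence = sum of outgoing flows = (-5) + (-15) + (-14) + (-7) + (-13) + 54 = 0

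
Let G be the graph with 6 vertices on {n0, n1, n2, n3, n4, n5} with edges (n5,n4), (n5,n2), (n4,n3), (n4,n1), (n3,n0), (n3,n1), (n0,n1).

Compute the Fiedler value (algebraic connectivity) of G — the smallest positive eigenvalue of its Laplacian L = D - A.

Degrees: deg(n0) = 2, deg(n1) = 3, deg(n2) = 1, deg(n3) = 3, deg(n4) = 3, deg(n5) = 2.
L = D − A with rows/columns ordered (n0, n1, n2, n3, n4, n5):
  [ 2, -1,  0, -1,  0,  0]
  [-1,  3,  0, -1, -1,  0]
  [ 0,  0,  1,  0,  0, -1]
  [-1, -1,  0,  3, -1,  0]
  [ 0, -1,  0, -1,  3, -1]
  [ 0,  0, -1,  0, -1,  2]
Characteristic polynomial: det(λI − L) = λ(λ² − 5λ + 2)(λ − 2)(λ − 3)(λ − 4).
Roots: λ = 0; (λ² − 5λ + 2) = 0 ⇒ λ = (5 ± √17)/2 ≈ 0.4384, 4.5616; (λ − 2) = 0 ⇒ λ = 2; (λ − 3) = 0 ⇒ λ = 3; (λ − 4) = 0 ⇒ λ = 4.
(Check: the roots sum (with multiplicity) to 14, matching trace L = Σdeg = 2·7 = 14.)
Laplacian eigenvalues: [0.0, 0.4384, 2.0, 3.0, 4.0, 4.5616]. Algebraic connectivity (smallest non-zero eigenvalue) = 0.4384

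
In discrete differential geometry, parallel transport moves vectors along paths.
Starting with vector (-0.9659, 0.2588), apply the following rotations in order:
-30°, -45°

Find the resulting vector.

Total rotation: (-30°) + (-45°) = -75°. Final vector: (0, 1)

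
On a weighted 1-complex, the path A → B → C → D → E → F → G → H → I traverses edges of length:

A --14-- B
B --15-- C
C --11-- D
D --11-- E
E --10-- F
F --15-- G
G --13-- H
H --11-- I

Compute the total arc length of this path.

Arc length = 14 + 15 + 11 + 11 + 10 + 15 + 13 + 11 = 100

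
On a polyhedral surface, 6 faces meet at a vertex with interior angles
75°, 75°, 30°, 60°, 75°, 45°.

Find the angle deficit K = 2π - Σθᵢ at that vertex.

Sum of angles = 360°. K = 360° - 360° = 0° = 0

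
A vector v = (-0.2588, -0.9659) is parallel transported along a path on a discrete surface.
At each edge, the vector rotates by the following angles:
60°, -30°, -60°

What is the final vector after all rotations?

Total rotation: 60° + (-30°) + (-60°) = -30°. Final vector: (-0.7071, -0.7071)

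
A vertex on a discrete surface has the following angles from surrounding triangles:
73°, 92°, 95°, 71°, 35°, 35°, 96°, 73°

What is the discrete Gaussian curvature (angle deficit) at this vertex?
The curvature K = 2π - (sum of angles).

Sum of angles = 570°. K = 360° - 570° = -210° = -7π/6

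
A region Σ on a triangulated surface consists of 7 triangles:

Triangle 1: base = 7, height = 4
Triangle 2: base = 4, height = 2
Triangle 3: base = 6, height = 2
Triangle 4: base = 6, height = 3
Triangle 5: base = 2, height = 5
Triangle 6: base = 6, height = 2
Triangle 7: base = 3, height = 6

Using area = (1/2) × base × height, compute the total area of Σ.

(1/2)×7×4 + (1/2)×4×2 + (1/2)×6×2 + (1/2)×6×3 + (1/2)×2×5 + (1/2)×6×2 + (1/2)×3×6 = 53.0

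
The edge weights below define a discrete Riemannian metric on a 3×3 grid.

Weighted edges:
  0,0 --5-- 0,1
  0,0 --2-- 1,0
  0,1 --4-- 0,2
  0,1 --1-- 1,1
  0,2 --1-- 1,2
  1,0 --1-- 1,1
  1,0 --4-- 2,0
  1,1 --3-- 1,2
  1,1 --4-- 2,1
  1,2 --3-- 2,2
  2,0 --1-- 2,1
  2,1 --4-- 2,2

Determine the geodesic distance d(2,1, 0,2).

Shortest path: 2,1 → 1,1 → 1,2 → 0,2, total weight = 8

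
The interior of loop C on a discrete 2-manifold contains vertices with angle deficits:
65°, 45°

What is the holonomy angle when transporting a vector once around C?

Holonomy = total enclosed curvature = 65° + 45° = 110°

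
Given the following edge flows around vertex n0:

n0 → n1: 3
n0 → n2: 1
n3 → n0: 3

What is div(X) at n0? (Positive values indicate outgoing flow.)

Divergence = sum of outgoing flows = 3 + 1 + (-3) = 1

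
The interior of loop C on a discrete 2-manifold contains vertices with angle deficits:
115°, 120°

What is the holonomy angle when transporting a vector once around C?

Holonomy = total enclosed curvature = 115° + 120° = 235°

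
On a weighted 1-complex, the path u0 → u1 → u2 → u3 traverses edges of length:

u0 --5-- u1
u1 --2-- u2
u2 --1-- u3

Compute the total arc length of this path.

Arc length = 5 + 2 + 1 = 8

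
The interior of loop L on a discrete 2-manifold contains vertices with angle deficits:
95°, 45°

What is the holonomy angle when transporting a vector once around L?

Holonomy = total enclosed curvature = 95° + 45° = 140°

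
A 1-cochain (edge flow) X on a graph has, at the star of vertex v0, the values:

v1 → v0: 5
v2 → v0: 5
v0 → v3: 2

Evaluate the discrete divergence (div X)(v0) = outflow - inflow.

Divergence = sum of outgoing flows = (-5) + (-5) + 2 = -8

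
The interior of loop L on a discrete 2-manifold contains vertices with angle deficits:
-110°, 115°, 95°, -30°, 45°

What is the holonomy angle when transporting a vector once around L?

Holonomy = total enclosed curvature = (-110°) + 115° + 95° + (-30°) + 45° = 115°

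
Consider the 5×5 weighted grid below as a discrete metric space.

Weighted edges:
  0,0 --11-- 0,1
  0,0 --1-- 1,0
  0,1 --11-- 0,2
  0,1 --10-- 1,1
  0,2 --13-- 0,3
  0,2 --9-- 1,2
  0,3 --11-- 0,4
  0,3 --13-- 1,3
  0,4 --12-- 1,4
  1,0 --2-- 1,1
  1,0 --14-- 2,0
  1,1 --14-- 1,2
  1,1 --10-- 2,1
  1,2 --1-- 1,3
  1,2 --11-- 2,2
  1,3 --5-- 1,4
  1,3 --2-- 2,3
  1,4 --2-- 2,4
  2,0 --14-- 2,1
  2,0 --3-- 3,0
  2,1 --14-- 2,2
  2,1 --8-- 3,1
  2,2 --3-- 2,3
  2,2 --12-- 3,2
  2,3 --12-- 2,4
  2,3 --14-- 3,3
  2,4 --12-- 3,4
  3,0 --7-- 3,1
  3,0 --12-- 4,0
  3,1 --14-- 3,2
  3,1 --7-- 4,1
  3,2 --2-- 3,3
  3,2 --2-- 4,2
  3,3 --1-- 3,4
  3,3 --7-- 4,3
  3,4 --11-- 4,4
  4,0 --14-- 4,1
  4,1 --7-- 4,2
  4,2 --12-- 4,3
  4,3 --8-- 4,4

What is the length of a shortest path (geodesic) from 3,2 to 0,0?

Shortest path: 3,2 → 2,2 → 2,3 → 1,3 → 1,2 → 1,1 → 1,0 → 0,0, total weight = 35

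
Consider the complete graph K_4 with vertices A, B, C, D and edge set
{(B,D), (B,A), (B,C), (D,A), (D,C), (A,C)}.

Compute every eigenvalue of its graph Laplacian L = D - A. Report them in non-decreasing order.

For the complete graph K_n, L = nI − J (J = all-ones matrix). J has eigenvalues n (once, eigenvector 𝟙) and 0 (multiplicity n−1), so L has eigenvalues 0 (once) and n (multiplicity n−1). Here n = 4: eigenvalue 0 once and 4 with multiplicity 3.
Laplacian eigenvalues (increasing order): [0.0, 4.0, 4.0, 4.0]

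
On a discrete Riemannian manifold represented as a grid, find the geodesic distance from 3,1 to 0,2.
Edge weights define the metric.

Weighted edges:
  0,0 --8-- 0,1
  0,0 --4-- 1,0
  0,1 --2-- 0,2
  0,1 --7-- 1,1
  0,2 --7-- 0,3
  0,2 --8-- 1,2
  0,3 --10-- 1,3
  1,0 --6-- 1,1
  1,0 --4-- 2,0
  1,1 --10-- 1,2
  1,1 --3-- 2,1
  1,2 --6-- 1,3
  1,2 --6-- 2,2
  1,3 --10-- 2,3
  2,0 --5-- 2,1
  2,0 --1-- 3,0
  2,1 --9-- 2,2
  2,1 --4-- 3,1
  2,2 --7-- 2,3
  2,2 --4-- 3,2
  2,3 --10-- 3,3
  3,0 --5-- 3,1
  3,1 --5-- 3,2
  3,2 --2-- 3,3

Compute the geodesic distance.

Shortest path: 3,1 → 2,1 → 1,1 → 0,1 → 0,2, total weight = 16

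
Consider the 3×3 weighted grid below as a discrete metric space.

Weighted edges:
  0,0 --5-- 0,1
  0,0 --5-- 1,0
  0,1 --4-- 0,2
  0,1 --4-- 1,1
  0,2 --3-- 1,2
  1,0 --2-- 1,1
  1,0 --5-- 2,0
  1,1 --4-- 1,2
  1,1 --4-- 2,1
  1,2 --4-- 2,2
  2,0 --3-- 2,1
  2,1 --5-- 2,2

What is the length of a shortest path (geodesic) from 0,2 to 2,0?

Shortest path: 0,2 → 1,2 → 1,1 → 1,0 → 2,0, total weight = 14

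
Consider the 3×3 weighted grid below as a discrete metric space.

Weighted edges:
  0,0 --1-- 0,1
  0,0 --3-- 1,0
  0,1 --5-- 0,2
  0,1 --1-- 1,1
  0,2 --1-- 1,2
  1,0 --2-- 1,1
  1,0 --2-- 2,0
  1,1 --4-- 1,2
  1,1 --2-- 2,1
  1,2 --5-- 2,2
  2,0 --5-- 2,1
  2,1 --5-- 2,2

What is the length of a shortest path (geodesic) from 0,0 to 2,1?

Shortest path: 0,0 → 0,1 → 1,1 → 2,1, total weight = 4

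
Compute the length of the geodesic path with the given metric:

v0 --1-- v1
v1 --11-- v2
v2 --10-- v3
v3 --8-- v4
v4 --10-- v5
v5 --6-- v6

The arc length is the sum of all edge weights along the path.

Arc length = 1 + 11 + 10 + 8 + 10 + 6 = 46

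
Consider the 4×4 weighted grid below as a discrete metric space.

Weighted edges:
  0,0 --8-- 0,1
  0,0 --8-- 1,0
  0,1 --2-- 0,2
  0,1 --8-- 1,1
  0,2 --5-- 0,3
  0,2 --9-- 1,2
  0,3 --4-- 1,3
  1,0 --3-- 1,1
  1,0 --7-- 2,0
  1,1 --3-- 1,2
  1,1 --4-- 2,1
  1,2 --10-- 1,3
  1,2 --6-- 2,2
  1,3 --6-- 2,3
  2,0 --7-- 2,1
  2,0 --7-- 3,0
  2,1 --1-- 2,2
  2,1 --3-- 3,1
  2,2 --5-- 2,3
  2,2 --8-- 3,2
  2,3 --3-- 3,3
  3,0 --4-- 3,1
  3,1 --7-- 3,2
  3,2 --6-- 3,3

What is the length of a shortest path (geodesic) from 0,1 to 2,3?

Shortest path: 0,1 → 0,2 → 0,3 → 1,3 → 2,3, total weight = 17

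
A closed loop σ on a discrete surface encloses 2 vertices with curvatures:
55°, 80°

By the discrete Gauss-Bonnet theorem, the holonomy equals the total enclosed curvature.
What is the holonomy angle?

Holonomy = total enclosed curvature = 55° + 80° = 135°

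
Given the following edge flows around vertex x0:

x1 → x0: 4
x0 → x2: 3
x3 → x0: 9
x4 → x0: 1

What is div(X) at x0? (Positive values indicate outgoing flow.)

Divergence = sum of outgoing flows = (-4) + 3 + (-9) + (-1) = -11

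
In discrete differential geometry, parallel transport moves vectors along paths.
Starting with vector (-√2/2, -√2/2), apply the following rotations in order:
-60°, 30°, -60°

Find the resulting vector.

Total rotation: (-60°) + 30° + (-60°) = -90°. Final vector: (-0.7071, 0.7071)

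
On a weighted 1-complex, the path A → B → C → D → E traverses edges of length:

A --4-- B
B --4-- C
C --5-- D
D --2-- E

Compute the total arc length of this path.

Arc length = 4 + 4 + 5 + 2 = 15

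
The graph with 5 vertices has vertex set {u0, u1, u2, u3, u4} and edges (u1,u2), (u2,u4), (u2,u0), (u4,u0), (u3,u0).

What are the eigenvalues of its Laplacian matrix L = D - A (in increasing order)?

Degrees: deg(u0) = 3, deg(u1) = 1, deg(u2) = 3, deg(u3) = 1, deg(u4) = 2.
L = D − A with rows/columns ordered (u0, u1, u2, u3, u4):
  [ 3,  0, -1, -1, -1]
  [ 0,  1, -1,  0,  0]
  [-1, -1,  3,  0, -1]
  [-1,  0,  0,  1,  0]
  [-1,  0, -1,  0,  2]
Characteristic polynomial: det(λI − L) = λ(λ² − 5λ + 3)(λ² − 5λ + 5).
Roots: λ = 0; (λ² − 5λ + 3) = 0 ⇒ λ = (5 ± √13)/2 ≈ 0.6972, 4.3028; (λ² − 5λ + 5) = 0 ⇒ λ = (5 ± √5)/2 ≈ 1.382, 3.618.
(Check: the roots sum (with multiplicity) to 10, matching trace L = Σdeg = 2·5 = 10.)
Laplacian eigenvalues (increasing order): [0.0, 0.6972, 1.382, 3.618, 4.3028]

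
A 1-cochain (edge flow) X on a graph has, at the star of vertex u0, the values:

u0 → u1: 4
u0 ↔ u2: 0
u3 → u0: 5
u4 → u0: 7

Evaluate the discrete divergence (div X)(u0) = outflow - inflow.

Divergence = sum of outgoing flows = 4 + 0 + (-5) + (-7) = -8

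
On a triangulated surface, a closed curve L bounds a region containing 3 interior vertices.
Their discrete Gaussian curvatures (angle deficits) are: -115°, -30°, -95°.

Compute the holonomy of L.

Holonomy = total enclosed curvature = (-115°) + (-30°) + (-95°) = -240°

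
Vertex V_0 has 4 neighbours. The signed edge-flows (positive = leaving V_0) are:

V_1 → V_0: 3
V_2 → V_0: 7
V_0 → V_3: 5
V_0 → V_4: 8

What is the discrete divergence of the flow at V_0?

Divergence = sum of outgoing flows = (-3) + (-7) + 5 + 8 = 3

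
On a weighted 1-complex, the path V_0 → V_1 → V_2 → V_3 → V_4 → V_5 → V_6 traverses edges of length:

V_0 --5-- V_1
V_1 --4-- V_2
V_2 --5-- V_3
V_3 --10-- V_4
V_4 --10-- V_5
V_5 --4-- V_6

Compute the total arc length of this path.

Arc length = 5 + 4 + 5 + 10 + 10 + 4 = 38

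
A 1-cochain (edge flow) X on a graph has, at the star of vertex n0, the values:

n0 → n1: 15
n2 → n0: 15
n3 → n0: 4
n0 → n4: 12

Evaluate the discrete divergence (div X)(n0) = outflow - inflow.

Divergence = sum of outgoing flows = 15 + (-15) + (-4) + 12 = 8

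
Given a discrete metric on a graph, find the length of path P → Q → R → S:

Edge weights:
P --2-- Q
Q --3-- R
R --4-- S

Arc length = 2 + 3 + 4 = 9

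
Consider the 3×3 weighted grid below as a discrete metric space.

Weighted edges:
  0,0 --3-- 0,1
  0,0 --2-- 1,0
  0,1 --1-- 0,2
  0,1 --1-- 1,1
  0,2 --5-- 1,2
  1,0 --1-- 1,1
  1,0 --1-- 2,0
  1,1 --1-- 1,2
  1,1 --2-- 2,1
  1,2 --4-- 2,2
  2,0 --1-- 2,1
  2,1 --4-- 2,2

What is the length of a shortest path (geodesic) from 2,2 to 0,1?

Shortest path: 2,2 → 1,2 → 1,1 → 0,1, total weight = 6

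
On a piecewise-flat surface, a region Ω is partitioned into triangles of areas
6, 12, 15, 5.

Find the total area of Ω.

6 + 12 + 15 + 5 = 38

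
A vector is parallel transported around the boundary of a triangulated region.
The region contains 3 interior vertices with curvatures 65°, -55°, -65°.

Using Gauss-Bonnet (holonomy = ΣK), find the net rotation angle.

Holonomy = total enclosed curvature = 65° + (-55°) + (-65°) = -55°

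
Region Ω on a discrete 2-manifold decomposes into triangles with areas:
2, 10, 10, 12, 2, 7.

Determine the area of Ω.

2 + 10 + 10 + 12 + 2 + 7 = 43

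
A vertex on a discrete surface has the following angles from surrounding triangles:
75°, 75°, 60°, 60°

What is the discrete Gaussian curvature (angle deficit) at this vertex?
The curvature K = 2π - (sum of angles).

Sum of angles = 270°. K = 360° - 270° = 90° = π/2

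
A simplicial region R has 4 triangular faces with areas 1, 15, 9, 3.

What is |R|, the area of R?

1 + 15 + 9 + 3 = 28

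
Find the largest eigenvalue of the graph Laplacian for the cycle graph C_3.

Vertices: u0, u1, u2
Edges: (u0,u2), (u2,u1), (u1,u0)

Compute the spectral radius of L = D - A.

The cycle graph C_n has Laplacian eigenvalues λ_k = 2 − 2cos(2πk/n), k = 0, 1, …, n−1. Here n = 3:
k=0: 2 − 2cos(0) = 0.0; k=1: 2 − 2cos(2π/3) = 3.0; k=2: 2 − 2cos(4π/3) = 3.0.
Laplacian eigenvalues: [0.0, 3.0, 3.0]. Largest eigenvalue (spectral radius) = 3.0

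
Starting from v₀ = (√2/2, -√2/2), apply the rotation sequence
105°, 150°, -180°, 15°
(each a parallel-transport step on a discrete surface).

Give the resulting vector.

Total rotation: 105° + 150° + (-180°) + 15° = 90°. Final vector: (0.7071, 0.7071)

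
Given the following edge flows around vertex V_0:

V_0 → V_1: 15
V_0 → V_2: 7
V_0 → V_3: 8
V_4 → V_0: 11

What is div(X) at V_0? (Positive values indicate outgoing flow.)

Divergence = sum of outgoing flows = 15 + 7 + 8 + (-11) = 19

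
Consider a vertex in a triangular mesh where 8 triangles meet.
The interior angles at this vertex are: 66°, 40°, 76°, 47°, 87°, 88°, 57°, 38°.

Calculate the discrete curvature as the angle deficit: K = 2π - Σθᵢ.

Sum of angles = 499°. K = 360° - 499° = -139° = -139π/180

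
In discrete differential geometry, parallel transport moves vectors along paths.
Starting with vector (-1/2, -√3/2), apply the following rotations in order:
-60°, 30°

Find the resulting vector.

Total rotation: (-60°) + 30° = -30°. Final vector: (-0.8660, -0.5000)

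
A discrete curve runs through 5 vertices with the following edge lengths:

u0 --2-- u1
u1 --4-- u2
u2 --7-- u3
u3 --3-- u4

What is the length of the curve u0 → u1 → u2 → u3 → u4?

Arc length = 2 + 4 + 7 + 3 = 16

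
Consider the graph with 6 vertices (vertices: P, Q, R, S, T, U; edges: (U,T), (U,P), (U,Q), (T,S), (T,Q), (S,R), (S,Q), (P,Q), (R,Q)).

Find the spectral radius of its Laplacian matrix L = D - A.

Degrees: deg(P) = 2, deg(Q) = 5, deg(R) = 2, deg(S) = 3, deg(T) = 3, deg(U) = 3.
L = D − A with rows/columns ordered (P, Q, R, S, T, U):
  [ 2, -1,  0,  0,  0, -1]
  [-1,  5, -1, -1, -1, -1]
  [ 0, -1,  2, -1,  0,  0]
  [ 0, -1, -1,  3, -1,  0]
  [ 0, -1,  0, -1,  3, -1]
  [-1, -1,  0,  0, -1,  3]
Characteristic polynomial: det(λI − L) = λ(λ² − 5λ + 5)(λ² − 7λ + 11)(λ − 6).
Roots: λ = 0; (λ² − 5λ + 5) = 0 ⇒ λ = (5 ± √5)/2 ≈ 1.382, 3.618; (λ² − 7λ + 11) = 0 ⇒ λ = (7 ± √5)/2 ≈ 2.382, 4.618; (λ − 6) = 0 ⇒ λ = 6.
(Check: the roots sum (with multiplicity) to 18, matching trace L = Σdeg = 2·9 = 18.)
Laplacian eigenvalues: [0.0, 1.382, 2.382, 3.618, 4.618, 6.0]. Largest eigenvalue (spectral radius) = 6.0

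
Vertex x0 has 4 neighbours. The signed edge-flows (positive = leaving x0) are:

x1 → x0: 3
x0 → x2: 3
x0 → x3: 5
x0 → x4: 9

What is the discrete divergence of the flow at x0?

Divergence = sum of outgoing flows = (-3) + 3 + 5 + 9 = 14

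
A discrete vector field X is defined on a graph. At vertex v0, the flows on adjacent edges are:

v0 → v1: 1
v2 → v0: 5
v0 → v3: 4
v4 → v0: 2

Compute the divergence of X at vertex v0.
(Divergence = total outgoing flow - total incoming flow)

Divergence = sum of outgoing flows = 1 + (-5) + 4 + (-2) = -2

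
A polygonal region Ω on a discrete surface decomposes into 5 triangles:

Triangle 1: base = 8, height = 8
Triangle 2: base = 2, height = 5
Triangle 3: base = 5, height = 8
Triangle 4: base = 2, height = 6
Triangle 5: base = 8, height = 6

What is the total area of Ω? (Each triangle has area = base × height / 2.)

(1/2)×8×8 + (1/2)×2×5 + (1/2)×5×8 + (1/2)×2×6 + (1/2)×8×6 = 87.0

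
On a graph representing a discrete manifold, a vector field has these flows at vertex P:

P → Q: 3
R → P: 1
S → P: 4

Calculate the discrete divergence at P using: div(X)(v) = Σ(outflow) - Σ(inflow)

Divergence = sum of outgoing flows = 3 + (-1) + (-4) = -2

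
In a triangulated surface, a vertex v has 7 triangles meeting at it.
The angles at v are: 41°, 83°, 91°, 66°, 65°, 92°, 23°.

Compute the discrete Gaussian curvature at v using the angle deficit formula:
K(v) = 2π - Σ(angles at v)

Sum of angles = 461°. K = 360° - 461° = -101° = -101π/180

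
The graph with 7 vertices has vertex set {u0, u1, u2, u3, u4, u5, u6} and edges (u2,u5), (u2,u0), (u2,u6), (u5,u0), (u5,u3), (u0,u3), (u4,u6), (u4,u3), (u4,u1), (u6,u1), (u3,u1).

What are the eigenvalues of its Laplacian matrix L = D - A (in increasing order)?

Degrees: deg(u0) = 3, deg(u1) = 3, deg(u2) = 3, deg(u3) = 4, deg(u4) = 3, deg(u5) = 3, deg(u6) = 3.
L = D − A with rows/columns ordered (u0, u1, u2, u3, u4, u5, u6):
  [ 3,  0, -1, -1,  0, -1,  0]
  [ 0,  3,  0, -1, -1,  0, -1]
  [-1,  0,  3,  0,  0, -1, -1]
  [-1, -1,  0,  4, -1, -1,  0]
  [ 0, -1,  0, -1,  3,  0, -1]
  [-1,  0, -1, -1,  0,  3,  0]
  [ 0, -1, -1,  0, -1,  0,  3]
Characteristic polynomial: det(λI − L) = λ(λ² − 6λ + 6)(λ² − 8λ + 14)(λ − 4)².
Roots: λ = 0; (λ² − 6λ + 6) = 0 ⇒ λ = 3 ± √3 ≈ 1.2679, 4.7321; (λ² − 8λ + 14) = 0 ⇒ λ = 4 ± √2 ≈ 2.5858, 5.4142; (λ − 4) = 0 ⇒ λ = 4 (multiplicity 2).
(Check: the roots sum (with multiplicity) to 22, matching trace L = Σdeg = 2·11 = 22.)
Laplacian eigenvalues (increasing order): [0.0, 1.2679, 2.5858, 4.0, 4.0, 4.7321, 5.4142]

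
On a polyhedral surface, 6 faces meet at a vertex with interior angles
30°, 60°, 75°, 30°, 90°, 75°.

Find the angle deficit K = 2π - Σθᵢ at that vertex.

Sum of angles = 360°. K = 360° - 360° = 0°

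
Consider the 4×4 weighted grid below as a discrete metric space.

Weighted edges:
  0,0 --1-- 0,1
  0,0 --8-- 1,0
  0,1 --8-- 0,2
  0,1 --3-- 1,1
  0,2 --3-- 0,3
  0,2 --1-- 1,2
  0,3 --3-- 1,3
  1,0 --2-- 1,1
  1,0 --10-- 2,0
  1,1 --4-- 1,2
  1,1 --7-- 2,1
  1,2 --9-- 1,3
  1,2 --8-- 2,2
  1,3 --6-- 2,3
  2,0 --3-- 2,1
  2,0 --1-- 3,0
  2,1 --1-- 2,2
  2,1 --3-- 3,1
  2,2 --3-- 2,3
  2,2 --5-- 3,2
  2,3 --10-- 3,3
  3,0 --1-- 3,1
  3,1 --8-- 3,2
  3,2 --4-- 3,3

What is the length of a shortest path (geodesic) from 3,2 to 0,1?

Shortest path: 3,2 → 2,2 → 2,1 → 1,1 → 0,1, total weight = 16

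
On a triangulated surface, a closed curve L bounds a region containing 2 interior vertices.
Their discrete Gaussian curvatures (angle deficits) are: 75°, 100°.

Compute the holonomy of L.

Holonomy = total enclosed curvature = 75° + 100° = 175°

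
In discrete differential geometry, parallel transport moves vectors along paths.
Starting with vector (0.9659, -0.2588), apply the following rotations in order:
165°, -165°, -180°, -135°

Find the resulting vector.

Total rotation: 165° + (-165°) + (-180°) + (-135°) = -315° ≡ 45° (mod 360°). Final vector: (0.8660, 0.5000)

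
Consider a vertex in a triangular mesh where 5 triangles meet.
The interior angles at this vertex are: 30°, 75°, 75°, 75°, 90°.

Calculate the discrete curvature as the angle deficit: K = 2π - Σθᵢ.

Sum of angles = 345°. K = 360° - 345° = 15° = π/12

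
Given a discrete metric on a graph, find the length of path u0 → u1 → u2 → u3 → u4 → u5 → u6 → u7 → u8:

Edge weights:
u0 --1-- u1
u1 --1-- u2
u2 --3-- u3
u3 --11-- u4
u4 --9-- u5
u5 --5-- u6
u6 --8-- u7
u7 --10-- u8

Arc length = 1 + 1 + 3 + 11 + 9 + 5 + 8 + 10 = 48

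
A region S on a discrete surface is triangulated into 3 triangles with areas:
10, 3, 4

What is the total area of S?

10 + 3 + 4 = 17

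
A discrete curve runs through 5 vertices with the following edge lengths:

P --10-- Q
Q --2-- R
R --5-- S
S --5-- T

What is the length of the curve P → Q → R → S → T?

Arc length = 10 + 2 + 5 + 5 = 22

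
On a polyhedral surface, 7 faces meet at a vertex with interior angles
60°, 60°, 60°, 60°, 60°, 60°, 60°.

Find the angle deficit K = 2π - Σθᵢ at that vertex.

Sum of angles = 420°. K = 360° - 420° = -60°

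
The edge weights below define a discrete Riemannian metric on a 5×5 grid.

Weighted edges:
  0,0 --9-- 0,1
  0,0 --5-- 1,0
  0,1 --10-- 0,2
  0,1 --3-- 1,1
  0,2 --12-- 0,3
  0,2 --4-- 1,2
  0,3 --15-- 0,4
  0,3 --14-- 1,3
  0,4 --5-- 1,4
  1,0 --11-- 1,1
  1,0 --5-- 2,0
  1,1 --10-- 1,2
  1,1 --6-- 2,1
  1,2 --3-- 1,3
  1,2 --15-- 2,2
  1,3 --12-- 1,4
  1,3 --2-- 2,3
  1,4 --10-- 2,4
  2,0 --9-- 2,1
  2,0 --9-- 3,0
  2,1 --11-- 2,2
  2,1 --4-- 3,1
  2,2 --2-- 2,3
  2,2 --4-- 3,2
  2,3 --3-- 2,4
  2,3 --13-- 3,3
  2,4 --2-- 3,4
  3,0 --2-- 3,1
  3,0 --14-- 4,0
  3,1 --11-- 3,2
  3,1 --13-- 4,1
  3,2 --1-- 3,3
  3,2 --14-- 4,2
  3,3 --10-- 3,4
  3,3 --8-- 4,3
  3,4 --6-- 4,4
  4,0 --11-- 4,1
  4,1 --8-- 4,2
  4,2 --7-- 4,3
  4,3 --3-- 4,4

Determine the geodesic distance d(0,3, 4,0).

Shortest path: 0,3 → 1,3 → 2,3 → 2,2 → 3,2 → 3,1 → 3,0 → 4,0, total weight = 49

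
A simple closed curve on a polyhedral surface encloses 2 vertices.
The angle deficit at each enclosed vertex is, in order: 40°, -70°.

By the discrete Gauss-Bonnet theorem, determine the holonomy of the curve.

Holonomy = total enclosed curvature = 40° + (-70°) = -30°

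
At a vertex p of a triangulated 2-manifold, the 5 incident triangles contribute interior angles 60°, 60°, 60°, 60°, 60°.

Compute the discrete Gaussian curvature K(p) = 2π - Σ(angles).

Sum of angles = 300°. K = 360° - 300° = 60°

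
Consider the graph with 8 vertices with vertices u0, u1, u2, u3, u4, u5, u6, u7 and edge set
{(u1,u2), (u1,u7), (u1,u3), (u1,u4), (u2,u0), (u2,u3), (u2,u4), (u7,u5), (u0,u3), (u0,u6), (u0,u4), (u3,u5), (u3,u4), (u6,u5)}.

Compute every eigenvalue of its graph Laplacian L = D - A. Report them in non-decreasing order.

Degrees: deg(u0) = 4, deg(u1) = 4, deg(u2) = 4, deg(u3) = 5, deg(u4) = 4, deg(u5) = 3, deg(u6) = 2, deg(u7) = 2.
L = D − A with rows/columns ordered (u0, u1, u2, u3, u4, u5, u6, u7):
  [ 4,  0, -1, -1, -1,  0, -1,  0]
  [ 0,  4, -1, -1, -1,  0,  0, -1]
  [-1, -1,  4, -1, -1,  0,  0,  0]
  [-1, -1, -1,  5, -1, -1,  0,  0]
  [-1, -1, -1, -1,  4,  0,  0,  0]
  [ 0,  0,  0, -1,  0,  3, -1, -1]
  [-1,  0,  0,  0,  0, -1,  2,  0]
  [ 0, -1,  0,  0,  0, -1,  0,  2]
Characteristic polynomial: det(λI − L) = λ(λ² − 7λ + 8)(λ² − 6λ + 7)(λ² − 10λ + 23)(λ − 5).
Roots: λ = 0; (λ² − 7λ + 8) = 0 ⇒ λ = (7 ± √17)/2 ≈ 1.4384, 5.5616; (λ² − 6λ + 7) = 0 ⇒ λ = 3 ± √2 ≈ 1.5858, 4.4142; (λ² − 10λ + 23) = 0 ⇒ λ = 5 ± √2 ≈ 3.5858, 6.4142; (λ − 5) = 0 ⇒ λ = 5.
(Check: the roots sum (with multiplicity) to 28, matching trace L = Σdeg = 2·14 = 28.)
Laplacian eigenvalues (increasing order): [0.0, 1.4384, 1.5858, 3.5858, 4.4142, 5.0, 5.5616, 6.4142]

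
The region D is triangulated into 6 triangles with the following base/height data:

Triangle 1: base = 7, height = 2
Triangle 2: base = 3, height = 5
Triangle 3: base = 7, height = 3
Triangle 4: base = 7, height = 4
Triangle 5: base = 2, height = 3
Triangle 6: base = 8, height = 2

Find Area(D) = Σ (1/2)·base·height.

(1/2)×7×2 + (1/2)×3×5 + (1/2)×7×3 + (1/2)×7×4 + (1/2)×2×3 + (1/2)×8×2 = 50.0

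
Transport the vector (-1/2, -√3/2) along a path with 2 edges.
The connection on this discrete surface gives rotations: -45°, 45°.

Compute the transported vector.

Total rotation: (-45°) + 45° = 0°. Final vector: (-0.5000, -0.8660)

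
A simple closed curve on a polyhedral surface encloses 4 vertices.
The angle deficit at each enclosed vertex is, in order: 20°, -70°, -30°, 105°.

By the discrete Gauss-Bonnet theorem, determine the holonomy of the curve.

Holonomy = total enclosed curvature = 20° + (-70°) + (-30°) + 105° = 25°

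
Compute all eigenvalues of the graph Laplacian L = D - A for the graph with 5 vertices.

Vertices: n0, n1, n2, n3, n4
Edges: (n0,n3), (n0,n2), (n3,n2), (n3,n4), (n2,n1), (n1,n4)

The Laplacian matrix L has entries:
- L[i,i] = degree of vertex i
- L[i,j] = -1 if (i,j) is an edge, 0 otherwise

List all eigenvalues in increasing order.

Degrees: deg(n0) = 2, deg(n1) = 2, deg(n2) = 3, deg(n3) = 3, deg(n4) = 2.
L = D − A with rows/columns ordered (n0, n1, n2, n3, n4):
  [ 2,  0, -1, -1,  0]
  [ 0,  2, -1,  0, -1]
  [-1, -1,  3, -1,  0]
  [-1,  0, -1,  3, -1]
  [ 0, -1,  0, -1,  2]
Characteristic polynomial: det(λI − L) = λ(λ² − 5λ + 5)(λ² − 7λ + 11).
Roots: λ = 0; (λ² − 5λ + 5) = 0 ⇒ λ = (5 ± √5)/2 ≈ 1.382, 3.618; (λ² − 7λ + 11) = 0 ⇒ λ = (7 ± √5)/2 ≈ 2.382, 4.618.
(Check: the roots sum (with multiplicity) to 12, matching trace L = Σdeg = 2·6 = 12.)
Laplacian eigenvalues (increasing order): [0.0, 1.382, 2.382, 3.618, 4.618]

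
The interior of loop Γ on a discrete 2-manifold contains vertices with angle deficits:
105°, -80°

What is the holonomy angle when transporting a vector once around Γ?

Holonomy = total enclosed curvature = 105° + (-80°) = 25°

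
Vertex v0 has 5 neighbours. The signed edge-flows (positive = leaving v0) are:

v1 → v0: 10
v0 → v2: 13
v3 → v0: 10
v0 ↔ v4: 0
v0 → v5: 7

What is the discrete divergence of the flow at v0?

Divergence = sum of outgoing flows = (-10) + 13 + (-10) + 0 + 7 = 0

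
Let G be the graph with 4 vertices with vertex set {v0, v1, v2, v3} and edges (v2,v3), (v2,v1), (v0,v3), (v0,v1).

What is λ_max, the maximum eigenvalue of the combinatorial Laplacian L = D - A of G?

Degrees: deg(v0) = 2, deg(v1) = 2, deg(v2) = 2, deg(v3) = 2.
L = D − A with rows/columns ordered (v0, v1, v2, v3):
  [ 2, -1,  0, -1]
  [-1,  2, -1,  0]
  [ 0, -1,  2, -1]
  [-1,  0, -1,  2]
Characteristic polynomial: det(λI − L) = λ(λ − 2)²(λ − 4).
Roots: λ = 0; (λ − 2) = 0 ⇒ λ = 2 (multiplicity 2); (λ − 4) = 0 ⇒ λ = 4.
(Check: the roots sum (with multiplicity) to 8, matching trace L = Σdeg = 2·4 = 8.)
Laplacian eigenvalues: [0.0, 2.0, 2.0, 4.0]. Largest eigenvalue (spectral radius) = 4.0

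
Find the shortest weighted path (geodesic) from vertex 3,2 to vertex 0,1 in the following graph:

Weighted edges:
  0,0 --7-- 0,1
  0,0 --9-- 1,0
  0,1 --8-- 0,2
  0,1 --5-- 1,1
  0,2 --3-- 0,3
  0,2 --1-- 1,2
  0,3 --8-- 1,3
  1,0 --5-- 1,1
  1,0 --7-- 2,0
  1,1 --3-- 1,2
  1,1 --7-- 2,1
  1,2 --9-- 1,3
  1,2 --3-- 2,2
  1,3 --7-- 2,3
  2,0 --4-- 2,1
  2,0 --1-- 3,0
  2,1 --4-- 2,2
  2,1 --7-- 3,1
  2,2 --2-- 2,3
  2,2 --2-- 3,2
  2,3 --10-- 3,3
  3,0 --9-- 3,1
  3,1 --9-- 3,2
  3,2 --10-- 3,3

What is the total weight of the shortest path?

Shortest path: 3,2 → 2,2 → 1,2 → 1,1 → 0,1, total weight = 13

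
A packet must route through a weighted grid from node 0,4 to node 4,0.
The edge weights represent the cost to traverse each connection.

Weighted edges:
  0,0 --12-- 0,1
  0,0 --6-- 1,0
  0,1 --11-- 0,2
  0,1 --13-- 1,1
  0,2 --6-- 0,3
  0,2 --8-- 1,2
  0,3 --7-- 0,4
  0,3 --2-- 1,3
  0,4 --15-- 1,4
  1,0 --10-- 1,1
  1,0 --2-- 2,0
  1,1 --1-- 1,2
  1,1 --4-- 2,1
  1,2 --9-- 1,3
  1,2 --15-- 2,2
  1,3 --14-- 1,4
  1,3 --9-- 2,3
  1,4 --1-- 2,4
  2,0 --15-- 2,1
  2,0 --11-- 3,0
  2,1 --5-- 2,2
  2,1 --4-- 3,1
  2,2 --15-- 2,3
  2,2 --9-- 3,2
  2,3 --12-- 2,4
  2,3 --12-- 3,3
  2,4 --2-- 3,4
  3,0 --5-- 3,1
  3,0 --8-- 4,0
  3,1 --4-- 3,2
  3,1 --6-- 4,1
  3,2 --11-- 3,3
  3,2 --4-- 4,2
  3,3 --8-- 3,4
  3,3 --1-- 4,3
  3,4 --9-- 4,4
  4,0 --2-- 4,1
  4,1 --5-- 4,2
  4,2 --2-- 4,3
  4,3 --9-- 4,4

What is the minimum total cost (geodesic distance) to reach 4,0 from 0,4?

Shortest path: 0,4 → 0,3 → 1,3 → 1,2 → 1,1 → 2,1 → 3,1 → 4,1 → 4,0, total weight = 35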